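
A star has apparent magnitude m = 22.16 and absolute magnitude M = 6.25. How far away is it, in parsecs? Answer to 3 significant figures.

d ≈ 15200 pc

Distance modulus: m − M = 22.16 − (6.25) = 15.910
m − M = 5 log₁₀ d − 5
log₁₀ d = (m − M)/5 + 1 = 4.1820
d = 10^4.1820 = 15210 pc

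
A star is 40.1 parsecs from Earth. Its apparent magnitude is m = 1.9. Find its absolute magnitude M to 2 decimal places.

M ≈ -1.12

5 log₁₀(d/10 pc) = 5 log₁₀(40.10) − 5 = 3.016
M = m − 5 log₁₀(d/10) = 1.9 − 3.016 = -1.116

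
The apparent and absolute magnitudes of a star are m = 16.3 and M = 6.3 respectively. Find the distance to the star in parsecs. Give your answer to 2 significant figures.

d ≈ 1000 pc

μ = m − M = 10.000
m − M = 5 log₁₀ d − 5
log₁₀ d = (m − M)/5 + 1 = 3.0000
d = 10^3.0000 = 1000 pc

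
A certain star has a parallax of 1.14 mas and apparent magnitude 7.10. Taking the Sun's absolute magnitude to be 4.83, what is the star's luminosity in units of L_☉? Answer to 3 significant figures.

d = 1/p = 1000/1.14 mas = 877.2 pc
M = m − 5 log₁₀ d + 5 = 7.10 − 5·2.9431 + 5 = -2.615
M − M_☉ = -2.615 − 4.83 = -7.445
L/L_☉ = 10^(−0.4 × -7.445) = 951.0

L/L_☉ ≈ 951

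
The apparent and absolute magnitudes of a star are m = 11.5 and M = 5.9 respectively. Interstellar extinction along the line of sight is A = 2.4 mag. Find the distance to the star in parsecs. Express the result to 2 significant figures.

m − M = 5 log₁₀(d/10 pc) + A  ⇒  11.5 − (5.9) − 2.4 = 5 log₁₀(d/10)
3.200 = 5 log₁₀(d/10)
log₁₀ d = (m − M − A)/5 + 1 = 1.6400
d = 10^1.6400 = 43.65 pc

d ≈ 44 pc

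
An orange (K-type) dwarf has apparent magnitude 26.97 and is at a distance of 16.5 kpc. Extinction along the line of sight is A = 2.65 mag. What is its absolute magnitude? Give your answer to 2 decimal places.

M ≈ 8.23

d = 16.5 kpc = 16500 pc
5 log₁₀(d/10 pc) = 5 log₁₀(16500) − 5 = 16.087
M = m − 5 log₁₀(d/10) − A = 26.97 − 16.087 − 2.65 = 8.233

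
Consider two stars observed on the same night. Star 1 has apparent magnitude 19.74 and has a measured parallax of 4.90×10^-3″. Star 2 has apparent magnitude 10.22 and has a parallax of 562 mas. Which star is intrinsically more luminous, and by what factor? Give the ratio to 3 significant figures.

Star 1: d = 1/p = 1/4.90×10^-3″ = 204.1 pc
Star 1: M = m − 5 log₁₀ d + 5 = 19.74 − 5·2.3098 + 5 = 13.191
Star 2: p = 562 mas = 0.562″ → d = 1/p = 1.779 pc
Star 2: M = m − 5 log₁₀ d + 5 = 10.22 − 5·0.2503 + 5 = 13.969
ΔM = M_1 − M_2 = 13.191 − (13.969) = -0.778; smaller M is more luminous → Star 1.
L ratio = 10^(0.4 |ΔM|) = 10^0.311 = 2.047

Star 1 is more luminous, by a factor of 2.05.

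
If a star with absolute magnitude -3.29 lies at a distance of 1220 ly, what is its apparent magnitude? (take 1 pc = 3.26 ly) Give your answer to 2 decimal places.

m ≈ 4.58

d = 1220 ly / 3.26 = 374.2 pc
m = M + 5 log₁₀ d − 5 = -3.29 + 5·2.5731 − 5 = 4.576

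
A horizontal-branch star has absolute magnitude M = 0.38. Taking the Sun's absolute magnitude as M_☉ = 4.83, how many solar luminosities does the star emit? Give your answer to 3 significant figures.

L/L_☉ ≈ 60.3

M − M_☉ = 0.38 − 4.83 = -4.450
L/L_☉ = 10^(−0.4 (M − M_☉)) = 10^1.780 = 60.26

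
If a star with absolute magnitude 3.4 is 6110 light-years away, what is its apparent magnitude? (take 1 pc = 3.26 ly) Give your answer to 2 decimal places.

d = 6110 ly / 3.26 = 1874 pc
m = M + 5 log₁₀ d − 5 = 3.4 + 5·3.2728 − 5 = 14.764

m ≈ 14.76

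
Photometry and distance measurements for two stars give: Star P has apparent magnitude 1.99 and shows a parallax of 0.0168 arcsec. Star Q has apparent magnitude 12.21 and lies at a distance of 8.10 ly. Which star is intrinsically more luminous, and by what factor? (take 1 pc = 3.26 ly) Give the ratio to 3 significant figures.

Star P is more luminous, by a factor of 7.03×10^6.

Star P: d = 1/p = 1/0.0168″ = 59.52 pc
Star P: M = m − 5 log₁₀ d + 5 = 1.99 − 5·1.7747 + 5 = -1.883
Star Q: d = 8.10 ly / 3.26 = 2.485 pc
Star Q: M = m − 5 log₁₀ d + 5 = 12.21 − 5·0.3953 + 5 = 15.234
ΔM = M_P − M_Q = -1.883 − (15.234) = -17.117; smaller M is more luminous → Star P.
L ratio = 10^(0.4 |ΔM|) = 10^6.847 = 7.028×10^6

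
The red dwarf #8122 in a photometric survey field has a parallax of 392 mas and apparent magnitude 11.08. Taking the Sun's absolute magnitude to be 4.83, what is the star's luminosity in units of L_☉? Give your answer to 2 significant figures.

d = 1/p = 1000/392 mas = 2.551 pc
M = m − 5 log₁₀ d + 5 = 11.08 − 5·0.4067 + 5 = 14.046
M − M_☉ = 14.046 − 4.83 = 9.216
L/L_☉ = 10^(−0.4 × 9.216) = 2.058×10^-4

L/L_☉ ≈ 2.1×10^-4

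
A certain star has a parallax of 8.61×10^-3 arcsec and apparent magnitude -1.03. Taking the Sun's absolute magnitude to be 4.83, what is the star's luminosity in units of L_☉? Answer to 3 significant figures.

d = 1/p = 1/8.61×10^-3″ = 116.1 pc
M = m − 5 log₁₀ d + 5 = -1.03 − 5·2.0650 + 5 = -6.355
M − M_☉ = -6.355 − 4.83 = -11.185
L/L_☉ = 10^(−0.4 × -11.185) = 29780

L/L_☉ ≈ 29800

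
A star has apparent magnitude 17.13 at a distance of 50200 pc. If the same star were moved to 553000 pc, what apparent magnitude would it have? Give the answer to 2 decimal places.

Flux ∝ 1/d², so Δm = 5 log₁₀(d₂/d₁) = 5 log₁₀(553000/50200) = 5.210
m₂ = m₁ + Δm = 17.13 + (5.210) = 22.340

m ≈ 22.34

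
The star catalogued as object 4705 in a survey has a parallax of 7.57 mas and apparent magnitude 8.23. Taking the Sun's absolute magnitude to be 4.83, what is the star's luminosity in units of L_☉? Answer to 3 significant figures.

d = 1/p = 1000/7.57 mas = 132.1 pc
M = m − 5 log₁₀ d + 5 = 8.23 − 5·2.1209 + 5 = 2.625
M − M_☉ = 2.625 − 4.83 = -2.205
L/L_☉ = 10^(−0.4 × -2.205) = 7.617

L/L_☉ ≈ 7.62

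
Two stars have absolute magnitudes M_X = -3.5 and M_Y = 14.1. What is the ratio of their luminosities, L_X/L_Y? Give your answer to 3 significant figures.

L_X/L_Y ≈ 1.10×10^7

ΔM = M_X − M_Y = -17.6
L_X/L_Y = 10^(−0.4 ΔM) = 10^7.040 = 1.096×10^7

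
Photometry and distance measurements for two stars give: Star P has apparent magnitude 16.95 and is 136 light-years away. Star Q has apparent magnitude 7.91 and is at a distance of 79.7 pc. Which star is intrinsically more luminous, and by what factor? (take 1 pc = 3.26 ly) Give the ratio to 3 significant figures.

Star P: d = 136 ly / 3.26 = 41.72 pc
Star P: M = m − 5 log₁₀ d + 5 = 16.95 − 5·1.6203 + 5 = 13.848
Star Q: M = m − 5 log₁₀ d + 5 = 7.91 − 5·1.9015 + 5 = 3.403
ΔM = M_P − M_Q = 13.848 − (3.403) = 10.446; smaller M is more luminous → Star Q.
L ratio = 10^(0.4 |ΔM|) = 10^4.178 = 15080

Star Q is more luminous, by a factor of 15100.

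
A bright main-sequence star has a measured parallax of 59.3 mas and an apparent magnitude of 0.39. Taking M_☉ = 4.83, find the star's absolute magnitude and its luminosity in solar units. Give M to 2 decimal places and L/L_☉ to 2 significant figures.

M ≈ -0.74; L/L_☉ ≈ 170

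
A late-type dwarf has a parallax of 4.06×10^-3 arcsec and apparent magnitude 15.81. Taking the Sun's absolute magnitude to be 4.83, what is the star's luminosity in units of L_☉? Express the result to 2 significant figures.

d = 1/p = 1/4.06×10^-3″ = 246.3 pc
M = m − 5 log₁₀ d + 5 = 15.81 − 5·2.3915 + 5 = 8.853
M − M_☉ = 8.853 − 4.83 = 4.023
L/L_☉ = 10^(−0.4 × 4.023) = 0.02460

L/L_☉ ≈ 0.025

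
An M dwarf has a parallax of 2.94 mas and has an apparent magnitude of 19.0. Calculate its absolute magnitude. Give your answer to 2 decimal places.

p = 2.94 mas = 2.94×10^-3″ → d = 1/p = 340.1 pc
5 log₁₀(d/10 pc) = 5 log₁₀(340.1) − 5 = 7.658
M = m − 5 log₁₀(d/10) = 19.0 − 7.658 = 11.342

M ≈ 11.34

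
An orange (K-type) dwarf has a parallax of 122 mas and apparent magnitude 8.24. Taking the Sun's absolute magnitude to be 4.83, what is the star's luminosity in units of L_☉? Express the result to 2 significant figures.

d = 1/p = 1000/122 mas = 8.197 pc
M = m − 5 log₁₀ d + 5 = 8.24 − 5·0.9136 + 5 = 8.672
M − M_☉ = 8.672 − 4.83 = 3.842
L/L_☉ = 10^(−0.4 × 3.842) = 0.02906

L/L_☉ ≈ 0.029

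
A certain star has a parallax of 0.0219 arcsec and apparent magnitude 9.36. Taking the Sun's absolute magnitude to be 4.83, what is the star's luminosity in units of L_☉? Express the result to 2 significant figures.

L/L_☉ ≈ 0.32

d = 1/p = 1/0.0219″ = 45.66 pc
M = m − 5 log₁₀ d + 5 = 9.36 − 5·1.6596 + 5 = 6.062
M − M_☉ = 6.062 − 4.83 = 1.232
L/L_☉ = 10^(−0.4 × 1.232) = 0.3214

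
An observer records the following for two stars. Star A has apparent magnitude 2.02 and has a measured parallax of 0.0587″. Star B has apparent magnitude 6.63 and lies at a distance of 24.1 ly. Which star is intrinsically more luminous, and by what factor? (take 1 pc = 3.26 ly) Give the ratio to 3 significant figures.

Star A is more luminous, by a factor of 371.

Star A: d = 1/p = 1/0.0587″ = 17.04 pc
Star A: M = m − 5 log₁₀ d + 5 = 2.02 − 5·1.2314 + 5 = 0.863
Star B: d = 24.1 ly / 3.26 = 7.393 pc
Star B: M = m − 5 log₁₀ d + 5 = 6.63 − 5·0.8688 + 5 = 7.286
ΔM = M_A − M_B = 0.863 − (7.286) = -6.423; smaller M is more luminous → Star A.
L ratio = 10^(0.4 |ΔM|) = 10^2.569 = 370.8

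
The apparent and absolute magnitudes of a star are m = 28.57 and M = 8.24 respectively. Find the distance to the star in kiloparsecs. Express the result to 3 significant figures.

d ≈ 116 kpc

μ = m − M = 20.330
m − M = 5 log₁₀ d − 5
log₁₀ d = (m − M)/5 + 1 = 5.0660
d = 10^5.0660 = 116400 pc
= 116.4 kpc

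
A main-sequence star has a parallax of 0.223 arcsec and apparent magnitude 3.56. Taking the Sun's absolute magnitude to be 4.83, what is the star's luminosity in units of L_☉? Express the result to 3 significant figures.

L/L_☉ ≈ 0.648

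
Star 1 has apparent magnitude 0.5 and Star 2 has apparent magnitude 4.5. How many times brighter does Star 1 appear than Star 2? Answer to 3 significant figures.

39.8

Magnitude difference = -4.0
Flux ratio = 10^(−0.4 Δm) = 10^(−0.4 × -4.0) = 10^1.600 = 39.81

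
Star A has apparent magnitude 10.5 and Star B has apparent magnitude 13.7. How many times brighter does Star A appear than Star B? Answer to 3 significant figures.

19.1

Δm = 10.5 − (13.7) = -3.2
Flux ratio = 10^(−0.4 Δm) = 10^(−0.4 × -3.2) = 10^1.280 = 19.05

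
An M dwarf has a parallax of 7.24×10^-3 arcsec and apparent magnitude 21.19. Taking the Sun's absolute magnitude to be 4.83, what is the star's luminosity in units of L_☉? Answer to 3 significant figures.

L/L_☉ ≈ 5.45×10^-5

d = 1/p = 1/7.24×10^-3″ = 138.1 pc
M = m − 5 log₁₀ d + 5 = 21.19 − 5·2.1403 + 5 = 15.489
M − M_☉ = 15.489 − 4.83 = 10.659
L/L_☉ = 10^(−0.4 × 10.659) = 5.452×10^-5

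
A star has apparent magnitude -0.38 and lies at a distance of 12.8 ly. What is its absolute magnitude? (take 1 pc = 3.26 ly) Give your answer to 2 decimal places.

d = 12.8 ly / 3.26 = 3.926 pc
5 log₁₀(d/10 pc) = 5 log₁₀(3.926) − 5 = -2.030
M = m − 5 log₁₀(d/10) = -0.38 + 2.030 = 1.650

M ≈ 1.65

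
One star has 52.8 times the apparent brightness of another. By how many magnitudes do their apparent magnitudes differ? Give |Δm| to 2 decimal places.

|Δm| ≈ 4.31

Pogson: Δm = −2.5 log₁₀(ratio) = −2.5 log₁₀(52.8) = −2.5 × 1.7226 = -4.307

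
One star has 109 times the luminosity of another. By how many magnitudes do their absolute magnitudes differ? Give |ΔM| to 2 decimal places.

|ΔM| ≈ 5.09

Pogson: ΔM = −2.5 log₁₀(ratio) = −2.5 log₁₀(109) = −2.5 × 2.0374 = -5.094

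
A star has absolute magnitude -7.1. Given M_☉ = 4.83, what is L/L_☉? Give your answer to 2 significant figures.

M − M_☉ = -7.1 − 4.83 = -11.930
L/L_☉ = 10^(−0.4 (M − M_☉)) = 10^4.772 = 59160

L/L_☉ ≈ 59000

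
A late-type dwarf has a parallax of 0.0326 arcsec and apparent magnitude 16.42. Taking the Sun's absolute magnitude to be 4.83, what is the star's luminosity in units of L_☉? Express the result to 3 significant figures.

L/L_☉ ≈ 2.18×10^-4

d = 1/p = 1/0.0326″ = 30.67 pc
M = m − 5 log₁₀ d + 5 = 16.42 − 5·1.4868 + 5 = 13.986
M − M_☉ = 13.986 − 4.83 = 9.156
L/L_☉ = 10^(−0.4 × 9.156) = 2.176×10^-4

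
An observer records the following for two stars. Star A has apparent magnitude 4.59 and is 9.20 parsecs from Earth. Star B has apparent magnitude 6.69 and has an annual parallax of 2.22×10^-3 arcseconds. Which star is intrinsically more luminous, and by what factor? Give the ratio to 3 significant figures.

Star A: M = m − 5 log₁₀ d + 5 = 4.59 − 5·0.9638 + 5 = 4.771
Star B: d = 1/p = 1/2.22×10^-3″ = 450.5 pc
Star B: M = m − 5 log₁₀ d + 5 = 6.69 − 5·2.6536 + 5 = -1.578
ΔM = M_A − M_B = 4.771 − (-1.578) = 6.349; smaller M is more luminous → Star B.
L ratio = 10^(0.4 |ΔM|) = 10^2.540 = 346.5

Star B is more luminous, by a factor of 347.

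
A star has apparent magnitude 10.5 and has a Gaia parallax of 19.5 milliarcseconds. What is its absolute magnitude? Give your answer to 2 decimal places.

M ≈ 6.95

p = 19.5 mas = 0.0195″ → d = 1/p = 51.28 pc
5 log₁₀(d/10 pc) = 5 log₁₀(51.28) − 5 = 3.550
M = m − 5 log₁₀(d/10) = 10.5 − 3.550 = 6.950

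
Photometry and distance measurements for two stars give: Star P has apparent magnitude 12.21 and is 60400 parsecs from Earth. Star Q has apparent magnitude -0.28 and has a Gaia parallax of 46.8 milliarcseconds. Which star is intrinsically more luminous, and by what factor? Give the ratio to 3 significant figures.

Star P is more luminous, by a factor of 80.6.

Star P: M = m − 5 log₁₀ d + 5 = 12.21 − 5·4.7810 + 5 = -6.695
Star Q: p = 46.8 mas = 0.0468″ → d = 1/p = 21.37 pc
Star Q: M = m − 5 log₁₀ d + 5 = -0.28 − 5·1.3298 + 5 = -1.929
ΔM = M_P − M_Q = -6.695 − (-1.929) = -4.766; smaller M is more luminous → Star P.
L ratio = 10^(0.4 |ΔM|) = 10^1.907 = 80.64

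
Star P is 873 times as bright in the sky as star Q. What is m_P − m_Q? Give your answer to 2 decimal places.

Pogson: Δm = −2.5 log₁₀(ratio) = −2.5 log₁₀(873) = −2.5 × 2.9410 = -7.353
Star P is brighter, so it has the smaller magnitude: the difference is negative.

m_P − m_Q ≈ -7.35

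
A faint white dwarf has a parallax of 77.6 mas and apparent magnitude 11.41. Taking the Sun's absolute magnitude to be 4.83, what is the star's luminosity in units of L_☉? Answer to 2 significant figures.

d = 1/p = 1000/77.6 mas = 12.89 pc
M = m − 5 log₁₀ d + 5 = 11.41 − 5·1.1101 + 5 = 10.859
M − M_☉ = 10.859 − 4.83 = 6.029
L/L_☉ = 10^(−0.4 × 6.029) = 3.875×10^-3

L/L_☉ ≈ 3.9×10^-3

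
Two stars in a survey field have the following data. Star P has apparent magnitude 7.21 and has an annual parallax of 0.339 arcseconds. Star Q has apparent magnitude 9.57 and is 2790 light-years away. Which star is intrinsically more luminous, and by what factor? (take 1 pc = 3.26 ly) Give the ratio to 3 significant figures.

Star Q is more luminous, by a factor of 9580.

Star P: d = 1/p = 1/0.339″ = 2.950 pc
Star P: M = m − 5 log₁₀ d + 5 = 7.21 − 5·0.4698 + 5 = 9.861
Star Q: d = 2790 ly / 3.26 = 855.8 pc
Star Q: M = m − 5 log₁₀ d + 5 = 9.57 − 5·2.9324 + 5 = -0.092
ΔM = M_P − M_Q = 9.861 − (-0.092) = 9.953; smaller M is more luminous → Star Q.
L ratio = 10^(0.4 |ΔM|) = 10^3.981 = 9576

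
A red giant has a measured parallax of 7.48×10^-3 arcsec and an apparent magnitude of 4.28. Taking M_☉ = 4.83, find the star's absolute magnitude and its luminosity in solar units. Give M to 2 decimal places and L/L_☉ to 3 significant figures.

M ≈ -1.35; L/L_☉ ≈ 297

d = 1/p = 1/7.48×10^-3″ = 133.7 pc
M = m − 5 log₁₀ d + 5 = 4.28 − 5·2.1261 + 5 = -1.350
M − M_☉ = -1.350 − 4.83 = -6.180
L/L_☉ = 10^(−0.4 × -6.180) = 296.6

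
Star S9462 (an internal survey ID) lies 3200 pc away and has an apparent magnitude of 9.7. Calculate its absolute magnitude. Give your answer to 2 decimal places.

M ≈ -2.83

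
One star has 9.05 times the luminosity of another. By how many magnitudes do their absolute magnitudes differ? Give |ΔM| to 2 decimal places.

|ΔM| ≈ 2.39

Pogson: ΔM = −2.5 log₁₀(ratio) = −2.5 log₁₀(9.05) = −2.5 × 0.9566 = -2.392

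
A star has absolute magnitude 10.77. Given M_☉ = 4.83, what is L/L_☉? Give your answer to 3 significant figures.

L/L_☉ ≈ 4.21×10^-3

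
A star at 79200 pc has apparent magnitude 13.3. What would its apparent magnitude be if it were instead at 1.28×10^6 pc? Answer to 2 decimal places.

Flux ∝ 1/d², so Δm = 5 log₁₀(d₂/d₁) = 5 log₁₀(1.28×10^6/79200) = 6.042
m₂ = m₁ + Δm = 13.3 + (6.042) = 19.342

m ≈ 19.34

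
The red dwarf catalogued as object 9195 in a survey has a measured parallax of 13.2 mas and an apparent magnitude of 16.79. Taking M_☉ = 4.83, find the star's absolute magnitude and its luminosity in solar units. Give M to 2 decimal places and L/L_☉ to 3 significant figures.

M ≈ 12.39; L/L_☉ ≈ 9.44×10^-4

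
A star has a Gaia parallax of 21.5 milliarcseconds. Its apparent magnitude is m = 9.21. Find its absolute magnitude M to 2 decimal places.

M ≈ 5.87

p = 21.5 mas = 0.0215″ → d = 1/p = 46.51 pc
5 log₁₀(d/10 pc) = 5 log₁₀(46.51) − 5 = 3.338
M = m − 5 log₁₀(d/10) = 9.21 − 3.338 = 5.872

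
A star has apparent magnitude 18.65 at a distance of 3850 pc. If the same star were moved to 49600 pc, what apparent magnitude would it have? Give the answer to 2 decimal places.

m ≈ 24.20

Flux ∝ 1/d², so Δm = 5 log₁₀(d₂/d₁) = 5 log₁₀(49600/3850) = 5.550
m₂ = m₁ + Δm = 18.65 + (5.550) = 24.200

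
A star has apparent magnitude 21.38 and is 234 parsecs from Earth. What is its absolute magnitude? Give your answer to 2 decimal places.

M ≈ 14.53

5 log₁₀(d/10 pc) = 5 log₁₀(234.0) − 5 = 6.846
M = m − 5 log₁₀(d/10) = 21.38 − 6.846 = 14.534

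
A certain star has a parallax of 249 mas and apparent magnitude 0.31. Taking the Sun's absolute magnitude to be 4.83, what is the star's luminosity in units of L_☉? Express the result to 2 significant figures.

L/L_☉ ≈ 10

d = 1/p = 1000/249 mas = 4.016 pc
M = m − 5 log₁₀ d + 5 = 0.31 − 5·0.6038 + 5 = 2.291
M − M_☉ = 2.291 − 4.83 = -2.539
L/L_☉ = 10^(−0.4 × -2.539) = 10.37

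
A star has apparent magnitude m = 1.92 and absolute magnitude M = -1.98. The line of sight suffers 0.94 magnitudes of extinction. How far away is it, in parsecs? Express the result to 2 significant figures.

d ≈ 39 pc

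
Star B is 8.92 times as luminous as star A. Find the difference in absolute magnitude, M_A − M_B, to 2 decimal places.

Pogson: ΔM = −2.5 log₁₀(ratio) = −2.5 log₁₀(8.92) = −2.5 × 0.9504 = -2.376
Star B is brighter so has the smaller magnitude: M_A − M_B is positive.

M_A − M_B ≈ 2.38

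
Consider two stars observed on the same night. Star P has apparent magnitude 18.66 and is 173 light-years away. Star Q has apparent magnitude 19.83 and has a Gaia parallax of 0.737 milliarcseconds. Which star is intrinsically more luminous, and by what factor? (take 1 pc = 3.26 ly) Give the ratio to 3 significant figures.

Star Q is more luminous, by a factor of 223.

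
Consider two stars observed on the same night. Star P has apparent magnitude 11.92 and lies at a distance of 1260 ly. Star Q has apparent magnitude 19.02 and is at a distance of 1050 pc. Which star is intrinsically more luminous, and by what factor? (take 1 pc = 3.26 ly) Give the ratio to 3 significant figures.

Star P: d = 1260 ly / 3.26 = 386.5 pc
Star P: M = m − 5 log₁₀ d + 5 = 11.92 − 5·2.5872 + 5 = 3.984
Star Q: M = m − 5 log₁₀ d + 5 = 19.02 − 5·3.0212 + 5 = 8.914
ΔM = M_P − M_Q = 3.984 − (8.914) = -4.930; smaller M is more luminous → Star P.
L ratio = 10^(0.4 |ΔM|) = 10^1.972 = 93.74

Star P is more luminous, by a factor of 93.7.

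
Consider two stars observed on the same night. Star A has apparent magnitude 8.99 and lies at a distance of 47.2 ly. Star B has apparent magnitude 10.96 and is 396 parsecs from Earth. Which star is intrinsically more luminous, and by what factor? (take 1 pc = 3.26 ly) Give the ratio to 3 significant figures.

Star B is more luminous, by a factor of 122.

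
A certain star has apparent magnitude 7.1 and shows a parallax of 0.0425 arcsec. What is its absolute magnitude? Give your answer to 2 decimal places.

d = 1/p = 1/0.0425″ = 23.53 pc
5 log₁₀(d/10 pc) = 5 log₁₀(23.53) − 5 = 1.858
M = m − 5 log₁₀(d/10) = 7.1 − 1.858 = 5.242

M ≈ 5.24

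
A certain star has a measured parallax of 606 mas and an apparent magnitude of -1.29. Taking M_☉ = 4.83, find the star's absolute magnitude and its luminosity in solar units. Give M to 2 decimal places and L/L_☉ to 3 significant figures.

d = 1/p = 1000/606 mas = 1.650 pc
M = m − 5 log₁₀ d + 5 = -1.29 − 5·0.2175 + 5 = 2.622
M − M_☉ = 2.622 − 4.83 = -2.208
L/L_☉ = 10^(−0.4 × -2.208) = 7.639

M ≈ 2.62; L/L_☉ ≈ 7.64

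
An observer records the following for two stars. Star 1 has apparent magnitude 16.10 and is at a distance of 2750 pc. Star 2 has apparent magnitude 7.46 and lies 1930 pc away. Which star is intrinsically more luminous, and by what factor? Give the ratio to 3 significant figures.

Star 1: M = m − 5 log₁₀ d + 5 = 16.10 − 5·3.4393 + 5 = 3.903
Star 2: M = m − 5 log₁₀ d + 5 = 7.46 − 5·3.2856 + 5 = -3.968
ΔM = M_1 − M_2 = 3.903 − (-3.968) = 7.871; smaller M is more luminous → Star 2.
L ratio = 10^(0.4 |ΔM|) = 10^3.148 = 1408

Star 2 is more luminous, by a factor of 1410.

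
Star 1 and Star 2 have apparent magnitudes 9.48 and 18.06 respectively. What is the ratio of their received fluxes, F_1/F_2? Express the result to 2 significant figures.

F_1/F_2 ≈ 2700

Δm = 9.48 − (18.06) = -8.58
Flux ratio = 10^(−0.4 Δm) = 10^(−0.4 × -8.58) = 10^3.432 = 2704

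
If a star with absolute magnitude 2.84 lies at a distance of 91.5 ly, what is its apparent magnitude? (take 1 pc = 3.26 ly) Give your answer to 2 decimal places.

m ≈ 5.08

d = 91.5 ly / 3.26 = 28.07 pc
m = M + 5 log₁₀ d − 5 = 2.84 + 5·1.4482 − 5 = 5.081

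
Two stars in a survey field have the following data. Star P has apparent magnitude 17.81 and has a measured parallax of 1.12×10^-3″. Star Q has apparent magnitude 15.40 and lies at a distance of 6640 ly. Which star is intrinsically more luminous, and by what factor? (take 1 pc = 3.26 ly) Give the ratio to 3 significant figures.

Star P: d = 1/p = 1/1.12×10^-3″ = 892.9 pc
Star P: M = m − 5 log₁₀ d + 5 = 17.81 − 5·2.9508 + 5 = 8.056
Star Q: d = 6640 ly / 3.26 = 2037 pc
Star Q: M = m − 5 log₁₀ d + 5 = 15.40 − 5·3.3090 + 5 = 3.855
ΔM = M_P − M_Q = 8.056 − (3.855) = 4.201; smaller M is more luminous → Star Q.
L ratio = 10^(0.4 |ΔM|) = 10^1.680 = 47.90

Star Q is more luminous, by a factor of 47.9.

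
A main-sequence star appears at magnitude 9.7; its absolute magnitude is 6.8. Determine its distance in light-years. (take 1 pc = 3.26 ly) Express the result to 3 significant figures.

μ = m − M = 2.900
m − M = 5 log₁₀ d − 5
log₁₀ d = (m − M)/5 + 1 = 1.5800
d = 10^1.5800 = 38.02 pc
= 123.9 ly

d ≈ 124 ly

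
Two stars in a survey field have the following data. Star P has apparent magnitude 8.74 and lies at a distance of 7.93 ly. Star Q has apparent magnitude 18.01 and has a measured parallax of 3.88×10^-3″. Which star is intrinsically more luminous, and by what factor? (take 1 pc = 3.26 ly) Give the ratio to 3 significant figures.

Star P: d = 7.93 ly / 3.26 = 2.433 pc
Star P: M = m − 5 log₁₀ d + 5 = 8.74 − 5·0.3861 + 5 = 11.810
Star Q: d = 1/p = 1/3.88×10^-3″ = 257.7 pc
Star Q: M = m − 5 log₁₀ d + 5 = 18.01 − 5·2.4112 + 5 = 10.954
ΔM = M_P − M_Q = 11.810 − (10.954) = 0.856; smaller M is more luminous → Star Q.
L ratio = 10^(0.4 |ΔM|) = 10^0.342 = 2.199

Star Q is more luminous, by a factor of 2.20.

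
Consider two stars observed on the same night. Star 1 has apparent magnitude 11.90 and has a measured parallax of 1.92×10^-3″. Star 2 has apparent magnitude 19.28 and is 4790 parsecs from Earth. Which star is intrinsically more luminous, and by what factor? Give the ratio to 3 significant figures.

Star 1: d = 1/p = 1/1.92×10^-3″ = 520.8 pc
Star 1: M = m − 5 log₁₀ d + 5 = 11.90 − 5·2.7167 + 5 = 3.317
Star 2: M = m − 5 log₁₀ d + 5 = 19.28 − 5·3.6803 + 5 = 5.878
ΔM = M_1 − M_2 = 3.317 − (5.878) = -2.562; smaller M is more luminous → Star 1.
L ratio = 10^(0.4 |ΔM|) = 10^1.025 = 10.59

Star 1 is more luminous, by a factor of 10.6.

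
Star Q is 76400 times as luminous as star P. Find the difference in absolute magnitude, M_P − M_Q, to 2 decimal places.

Pogson: ΔM = −2.5 log₁₀(ratio) = −2.5 log₁₀(76400) = −2.5 × 4.8831 = -12.208
Star Q is brighter so has the smaller magnitude: M_P − M_Q is positive.

M_P − M_Q ≈ 12.21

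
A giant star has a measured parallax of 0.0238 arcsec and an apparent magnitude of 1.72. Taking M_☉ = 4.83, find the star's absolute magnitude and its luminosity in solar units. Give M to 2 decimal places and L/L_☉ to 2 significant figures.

d = 1/p = 1/0.0238″ = 42.02 pc
M = m − 5 log₁₀ d + 5 = 1.72 − 5·1.6234 + 5 = -1.397
M − M_☉ = -1.397 − 4.83 = -6.227
L/L_☉ = 10^(−0.4 × -6.227) = 309.6

M ≈ -1.40; L/L_☉ ≈ 310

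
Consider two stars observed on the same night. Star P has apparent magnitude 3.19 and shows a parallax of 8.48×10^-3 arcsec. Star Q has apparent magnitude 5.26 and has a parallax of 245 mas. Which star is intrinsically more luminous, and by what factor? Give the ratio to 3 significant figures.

Star P is more luminous, by a factor of 5620.

Star P: d = 1/p = 1/8.48×10^-3″ = 117.9 pc
Star P: M = m − 5 log₁₀ d + 5 = 3.19 − 5·2.0716 + 5 = -2.168
Star Q: p = 245 mas = 0.245″ → d = 1/p = 4.082 pc
Star Q: M = m − 5 log₁₀ d + 5 = 5.26 − 5·0.6108 + 5 = 7.206
ΔM = M_P − M_Q = -2.168 − (7.206) = -9.374; smaller M is more luminous → Star P.
L ratio = 10^(0.4 |ΔM|) = 10^3.750 = 5617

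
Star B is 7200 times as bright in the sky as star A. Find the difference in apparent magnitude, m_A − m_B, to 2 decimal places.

m_A − m_B ≈ 9.64

Pogson: Δm = −2.5 log₁₀(ratio) = −2.5 log₁₀(7200) = −2.5 × 3.8573 = -9.643
Star B is brighter so has the smaller magnitude: m_A − m_B is positive.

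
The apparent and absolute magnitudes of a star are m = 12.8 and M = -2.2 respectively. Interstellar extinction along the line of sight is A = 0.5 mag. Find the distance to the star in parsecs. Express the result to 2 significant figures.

d ≈ 7900 pc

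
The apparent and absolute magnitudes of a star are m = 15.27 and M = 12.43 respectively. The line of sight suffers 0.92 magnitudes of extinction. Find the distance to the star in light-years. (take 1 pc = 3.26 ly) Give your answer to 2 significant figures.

d ≈ 79 ly

m − M = 5 log₁₀(d/10 pc) + A  ⇒  15.27 − (12.43) − 0.92 = 5 log₁₀(d/10)
1.920 = 5 log₁₀(d/10)
log₁₀ d = (m − M − A)/5 + 1 = 1.3840
d = 10^1.3840 = 24.21 pc
= 78.93 ly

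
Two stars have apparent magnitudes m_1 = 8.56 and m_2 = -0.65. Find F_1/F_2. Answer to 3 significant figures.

Δm = 8.56 − (-0.65) = 9.21
Flux ratio = 10^(−0.4 Δm) = 10^(−0.4 × 9.21) = 10^-3.684 = 2.070×10^-4

F_1/F_2 ≈ 2.07×10^-4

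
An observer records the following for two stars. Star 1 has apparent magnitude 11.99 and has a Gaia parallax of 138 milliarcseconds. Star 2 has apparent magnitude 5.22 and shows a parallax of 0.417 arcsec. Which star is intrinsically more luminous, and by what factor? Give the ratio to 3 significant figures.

Star 2 is more luminous, by a factor of 55.9.

Star 1: p = 138 mas = 0.138″ → d = 1/p = 7.246 pc
Star 1: M = m − 5 log₁₀ d + 5 = 11.99 − 5·0.8601 + 5 = 12.689
Star 2: d = 1/p = 1/0.417″ = 2.398 pc
Star 2: M = m − 5 log₁₀ d + 5 = 5.22 − 5·0.3799 + 5 = 8.321
ΔM = M_1 − M_2 = 12.689 − (8.321) = 4.369; smaller M is more luminous → Star 2.
L ratio = 10^(0.4 |ΔM|) = 10^1.747 = 55.91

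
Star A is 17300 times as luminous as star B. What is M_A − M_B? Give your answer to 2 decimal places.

M_A − M_B ≈ -10.60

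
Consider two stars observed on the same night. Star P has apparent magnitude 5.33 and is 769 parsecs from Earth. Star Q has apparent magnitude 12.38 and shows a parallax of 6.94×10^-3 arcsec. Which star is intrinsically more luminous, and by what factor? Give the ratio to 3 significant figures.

Star P is more luminous, by a factor of 18800.

Star P: M = m − 5 log₁₀ d + 5 = 5.33 − 5·2.8859 + 5 = -4.100
Star Q: d = 1/p = 1/6.94×10^-3″ = 144.1 pc
Star Q: M = m − 5 log₁₀ d + 5 = 12.38 − 5·2.1586 + 5 = 6.587
ΔM = M_P − M_Q = -4.100 − (6.587) = -10.686; smaller M is more luminous → Star P.
L ratio = 10^(0.4 |ΔM|) = 10^4.275 = 18820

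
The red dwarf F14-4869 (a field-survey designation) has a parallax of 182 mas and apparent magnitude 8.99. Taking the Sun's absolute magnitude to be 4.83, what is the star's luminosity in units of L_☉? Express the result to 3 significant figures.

d = 1/p = 1000/182 mas = 5.495 pc
M = m − 5 log₁₀ d + 5 = 8.99 − 5·0.7399 + 5 = 10.290
M − M_☉ = 10.290 − 4.83 = 5.460
L/L_☉ = 10^(−0.4 × 5.460) = 6.544×10^-3

L/L_☉ ≈ 6.54×10^-3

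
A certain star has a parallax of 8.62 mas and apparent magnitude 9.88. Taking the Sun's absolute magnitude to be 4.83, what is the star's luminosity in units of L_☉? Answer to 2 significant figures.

L/L_☉ ≈ 1.3

d = 1/p = 1000/8.62 mas = 116.0 pc
M = m − 5 log₁₀ d + 5 = 9.88 − 5·2.0645 + 5 = 4.558
M − M_☉ = 4.558 − 4.83 = -0.272
L/L_☉ = 10^(−0.4 × -0.272) = 1.285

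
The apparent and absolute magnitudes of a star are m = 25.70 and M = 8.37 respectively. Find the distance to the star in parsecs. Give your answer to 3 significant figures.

d ≈ 29200 pc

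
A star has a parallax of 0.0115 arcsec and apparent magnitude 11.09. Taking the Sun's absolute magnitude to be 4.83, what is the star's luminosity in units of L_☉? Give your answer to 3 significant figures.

L/L_☉ ≈ 0.237

d = 1/p = 1/0.0115″ = 86.96 pc
M = m − 5 log₁₀ d + 5 = 11.09 − 5·1.9393 + 5 = 6.393
M − M_☉ = 6.393 − 4.83 = 1.563
L/L_☉ = 10^(−0.4 × 1.563) = 0.2369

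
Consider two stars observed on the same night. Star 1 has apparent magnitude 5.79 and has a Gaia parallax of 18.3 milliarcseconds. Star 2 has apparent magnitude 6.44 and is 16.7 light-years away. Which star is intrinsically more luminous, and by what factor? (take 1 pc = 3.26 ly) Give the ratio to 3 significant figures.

Star 1: p = 18.3 mas = 0.0183″ → d = 1/p = 54.64 pc
Star 1: M = m − 5 log₁₀ d + 5 = 5.79 − 5·1.7375 + 5 = 2.102
Star 2: d = 16.7 ly / 3.26 = 5.123 pc
Star 2: M = m − 5 log₁₀ d + 5 = 6.44 − 5·0.7095 + 5 = 7.893
ΔM = M_1 − M_2 = 2.102 − (7.893) = -5.790; smaller M is more luminous → Star 1.
L ratio = 10^(0.4 |ΔM|) = 10^2.316 = 207.1

Star 1 is more luminous, by a factor of 207.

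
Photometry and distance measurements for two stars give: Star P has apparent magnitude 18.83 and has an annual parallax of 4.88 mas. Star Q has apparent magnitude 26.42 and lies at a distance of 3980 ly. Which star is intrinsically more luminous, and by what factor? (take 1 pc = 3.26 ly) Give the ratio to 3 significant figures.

Star P is more luminous, by a factor of 30.6.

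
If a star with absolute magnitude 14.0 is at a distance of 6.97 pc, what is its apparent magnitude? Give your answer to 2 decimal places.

m = M + 5 log₁₀ d − 5 = 14.0 + 5·0.8432 − 5 = 13.216

m ≈ 13.22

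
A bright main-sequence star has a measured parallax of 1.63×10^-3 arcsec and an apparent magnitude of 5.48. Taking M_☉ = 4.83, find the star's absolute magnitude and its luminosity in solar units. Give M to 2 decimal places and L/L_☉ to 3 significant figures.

d = 1/p = 1/1.63×10^-3″ = 613.5 pc
M = m − 5 log₁₀ d + 5 = 5.48 − 5·2.7878 + 5 = -3.459
M − M_☉ = -3.459 − 4.83 = -8.289
L/L_☉ = 10^(−0.4 × -8.289) = 2068

M ≈ -3.46; L/L_☉ ≈ 2070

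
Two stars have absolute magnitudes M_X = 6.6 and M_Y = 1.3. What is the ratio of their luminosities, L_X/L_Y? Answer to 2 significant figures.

L_X/L_Y ≈ 7.6×10^-3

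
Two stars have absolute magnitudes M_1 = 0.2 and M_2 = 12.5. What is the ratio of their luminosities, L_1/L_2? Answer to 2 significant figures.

L_1/L_2 ≈ 83000

ΔM = M_1 − M_2 = -12.3
L_1/L_2 = 10^(−0.4 ΔM) = 10^4.920 = 83180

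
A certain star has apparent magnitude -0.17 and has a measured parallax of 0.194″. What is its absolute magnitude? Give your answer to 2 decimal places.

M ≈ 1.27

d = 1/p = 1/0.194″ = 5.155 pc
5 log₁₀(d/10 pc) = 5 log₁₀(5.155) − 5 = -1.439
M = m − 5 log₁₀(d/10) = -0.17 + 1.439 = 1.269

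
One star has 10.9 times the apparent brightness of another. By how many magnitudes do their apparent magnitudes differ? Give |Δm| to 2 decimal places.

|Δm| ≈ 2.59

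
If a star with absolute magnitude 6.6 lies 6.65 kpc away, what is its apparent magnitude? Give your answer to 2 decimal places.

d = 6.65 kpc = 6650 pc
m = M + 5 log₁₀ d − 5 = 6.6 + 5·3.8228 − 5 = 20.714

m ≈ 20.71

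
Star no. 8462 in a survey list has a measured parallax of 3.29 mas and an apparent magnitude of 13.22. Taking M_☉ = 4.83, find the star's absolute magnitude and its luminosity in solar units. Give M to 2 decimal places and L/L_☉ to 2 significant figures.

d = 1/p = 1000/3.29 mas = 304.0 pc
M = m − 5 log₁₀ d + 5 = 13.22 − 5·2.4828 + 5 = 5.806
M − M_☉ = 5.806 − 4.83 = 0.976
L/L_☉ = 10^(−0.4 × 0.976) = 0.4070

M ≈ 5.81; L/L_☉ ≈ 0.41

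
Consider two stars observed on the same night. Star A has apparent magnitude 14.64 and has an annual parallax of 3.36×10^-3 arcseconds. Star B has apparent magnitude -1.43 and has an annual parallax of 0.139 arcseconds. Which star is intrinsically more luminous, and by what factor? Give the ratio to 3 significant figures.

Star A: d = 1/p = 1/3.36×10^-3″ = 297.6 pc
Star A: M = m − 5 log₁₀ d + 5 = 14.64 − 5·2.4737 + 5 = 7.272
Star B: d = 1/p = 1/0.139″ = 7.194 pc
Star B: M = m − 5 log₁₀ d + 5 = -1.43 − 5·0.8570 + 5 = -0.715
ΔM = M_A − M_B = 7.272 − (-0.715) = 7.987; smaller M is more luminous → Star B.
L ratio = 10^(0.4 |ΔM|) = 10^3.195 = 1565

Star B is more luminous, by a factor of 1570.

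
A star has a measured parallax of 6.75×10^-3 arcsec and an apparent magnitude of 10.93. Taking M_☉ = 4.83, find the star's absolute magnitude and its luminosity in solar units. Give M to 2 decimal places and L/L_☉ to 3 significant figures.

M ≈ 5.08; L/L_☉ ≈ 0.797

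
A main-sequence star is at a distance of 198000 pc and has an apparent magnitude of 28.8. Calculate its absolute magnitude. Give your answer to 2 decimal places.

5 log₁₀(d/10 pc) = 5 log₁₀(198000) − 5 = 21.483
M = m − 5 log₁₀(d/10) = 28.8 − 21.483 = 7.317

M ≈ 7.32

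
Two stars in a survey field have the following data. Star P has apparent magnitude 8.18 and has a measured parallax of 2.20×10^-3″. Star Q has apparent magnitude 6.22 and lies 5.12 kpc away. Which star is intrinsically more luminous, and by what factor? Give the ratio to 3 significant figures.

Star Q is more luminous, by a factor of 772.

Star P: d = 1/p = 1/2.20×10^-3″ = 454.5 pc
Star P: M = m − 5 log₁₀ d + 5 = 8.18 − 5·2.6576 + 5 = -0.108
Star Q: d = 5.12 kpc = 5120 pc
Star Q: M = m − 5 log₁₀ d + 5 = 6.22 − 5·3.7093 + 5 = -7.326
ΔM = M_P − M_Q = -0.108 − (-7.326) = 7.218; smaller M is more luminous → Star Q.
L ratio = 10^(0.4 |ΔM|) = 10^2.887 = 771.6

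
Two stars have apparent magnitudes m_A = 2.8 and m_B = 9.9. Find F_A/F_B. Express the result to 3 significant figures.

Magnitude difference = -7.1
Flux ratio = 10^(−0.4 Δm) = 10^(−0.4 × -7.1) = 10^2.840 = 691.8

F_A/F_B ≈ 692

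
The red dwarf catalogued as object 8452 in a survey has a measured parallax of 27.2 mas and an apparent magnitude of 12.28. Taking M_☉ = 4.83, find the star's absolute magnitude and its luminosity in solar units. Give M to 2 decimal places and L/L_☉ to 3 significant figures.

M ≈ 9.45; L/L_☉ ≈ 0.0142

d = 1/p = 1000/27.2 mas = 36.76 pc
M = m − 5 log₁₀ d + 5 = 12.28 − 5·1.5654 + 5 = 9.453
M − M_☉ = 9.453 − 4.83 = 4.623
L/L_☉ = 10^(−0.4 × 4.623) = 0.01415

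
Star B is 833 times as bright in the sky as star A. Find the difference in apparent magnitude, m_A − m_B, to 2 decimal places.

m_A − m_B ≈ 7.30

Pogson: Δm = −2.5 log₁₀(ratio) = −2.5 log₁₀(833) = −2.5 × 2.9206 = -7.302
Star B is brighter so has the smaller magnitude: m_A − m_B is positive.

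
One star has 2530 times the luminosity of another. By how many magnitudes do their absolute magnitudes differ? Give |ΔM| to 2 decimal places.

Pogson: ΔM = −2.5 log₁₀(ratio) = −2.5 log₁₀(2530) = −2.5 × 3.4031 = -8.508

|ΔM| ≈ 8.51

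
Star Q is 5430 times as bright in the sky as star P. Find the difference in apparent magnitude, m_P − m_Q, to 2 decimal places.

m_P − m_Q ≈ 9.34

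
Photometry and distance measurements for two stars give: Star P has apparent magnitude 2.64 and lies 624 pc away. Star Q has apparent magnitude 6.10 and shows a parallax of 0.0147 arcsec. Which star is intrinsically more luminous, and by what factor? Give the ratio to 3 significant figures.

Star P is more luminous, by a factor of 2040.

Star P: M = m − 5 log₁₀ d + 5 = 2.64 − 5·2.7952 + 5 = -6.336
Star Q: d = 1/p = 1/0.0147″ = 68.03 pc
Star Q: M = m − 5 log₁₀ d + 5 = 6.10 − 5·1.8327 + 5 = 1.937
ΔM = M_P − M_Q = -6.336 − (1.937) = -8.273; smaller M is more luminous → Star P.
L ratio = 10^(0.4 |ΔM|) = 10^3.309 = 2037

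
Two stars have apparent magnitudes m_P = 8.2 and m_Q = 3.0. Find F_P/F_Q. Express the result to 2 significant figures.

Δm = 8.2 − (3.0) = 5.2
Flux ratio = 10^(−0.4 Δm) = 10^(−0.4 × 5.2) = 10^-2.080 = 8.318×10^-3

F_P/F_Q ≈ 8.3×10^-3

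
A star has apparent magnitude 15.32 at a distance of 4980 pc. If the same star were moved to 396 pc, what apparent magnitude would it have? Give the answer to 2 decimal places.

m ≈ 9.82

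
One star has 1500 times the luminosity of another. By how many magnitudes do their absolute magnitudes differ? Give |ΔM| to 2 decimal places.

Pogson: ΔM = −2.5 log₁₀(ratio) = −2.5 log₁₀(1500) = −2.5 × 3.1761 = -7.940

|ΔM| ≈ 7.94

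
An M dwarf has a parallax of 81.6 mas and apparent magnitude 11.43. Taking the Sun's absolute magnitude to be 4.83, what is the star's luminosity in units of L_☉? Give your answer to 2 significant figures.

d = 1/p = 1000/81.6 mas = 12.25 pc
M = m − 5 log₁₀ d + 5 = 11.43 − 5·1.0883 + 5 = 10.988
M − M_☉ = 10.988 − 4.83 = 6.158
L/L_☉ = 10^(−0.4 × 6.158) = 3.440×10^-3

L/L_☉ ≈ 3.4×10^-3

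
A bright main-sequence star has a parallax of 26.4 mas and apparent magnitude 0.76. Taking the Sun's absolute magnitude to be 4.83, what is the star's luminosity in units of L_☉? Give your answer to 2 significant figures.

L/L_☉ ≈ 610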